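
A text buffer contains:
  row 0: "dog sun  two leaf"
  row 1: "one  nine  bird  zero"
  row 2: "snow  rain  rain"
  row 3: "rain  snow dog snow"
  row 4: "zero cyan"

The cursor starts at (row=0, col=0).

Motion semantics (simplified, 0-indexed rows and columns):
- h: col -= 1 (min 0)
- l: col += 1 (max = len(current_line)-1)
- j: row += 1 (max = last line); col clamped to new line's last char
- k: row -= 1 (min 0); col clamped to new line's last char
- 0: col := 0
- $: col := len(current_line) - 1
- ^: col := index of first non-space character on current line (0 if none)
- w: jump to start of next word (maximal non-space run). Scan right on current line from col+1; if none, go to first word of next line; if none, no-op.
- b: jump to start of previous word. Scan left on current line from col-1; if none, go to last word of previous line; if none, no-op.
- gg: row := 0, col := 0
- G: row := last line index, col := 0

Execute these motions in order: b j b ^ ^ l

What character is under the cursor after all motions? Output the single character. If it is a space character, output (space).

Answer: o

Derivation:
After 1 (b): row=0 col=0 char='d'
After 2 (j): row=1 col=0 char='o'
After 3 (b): row=0 col=13 char='l'
After 4 (^): row=0 col=0 char='d'
After 5 (^): row=0 col=0 char='d'
After 6 (l): row=0 col=1 char='o'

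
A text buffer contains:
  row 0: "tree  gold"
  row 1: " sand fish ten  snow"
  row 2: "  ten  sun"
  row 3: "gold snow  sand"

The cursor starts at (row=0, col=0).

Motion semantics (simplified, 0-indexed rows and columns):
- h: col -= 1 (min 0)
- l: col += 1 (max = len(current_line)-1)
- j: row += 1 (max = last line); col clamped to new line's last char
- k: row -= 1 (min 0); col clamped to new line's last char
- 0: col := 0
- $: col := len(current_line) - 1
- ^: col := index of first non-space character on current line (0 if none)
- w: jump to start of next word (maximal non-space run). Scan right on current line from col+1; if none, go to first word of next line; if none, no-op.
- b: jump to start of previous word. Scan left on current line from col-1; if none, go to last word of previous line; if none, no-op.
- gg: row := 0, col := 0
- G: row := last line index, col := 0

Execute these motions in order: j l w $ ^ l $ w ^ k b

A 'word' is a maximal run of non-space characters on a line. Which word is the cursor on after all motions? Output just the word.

Answer: sand

Derivation:
After 1 (j): row=1 col=0 char='_'
After 2 (l): row=1 col=1 char='s'
After 3 (w): row=1 col=6 char='f'
After 4 ($): row=1 col=19 char='w'
After 5 (^): row=1 col=1 char='s'
After 6 (l): row=1 col=2 char='a'
After 7 ($): row=1 col=19 char='w'
After 8 (w): row=2 col=2 char='t'
After 9 (^): row=2 col=2 char='t'
After 10 (k): row=1 col=2 char='a'
After 11 (b): row=1 col=1 char='s'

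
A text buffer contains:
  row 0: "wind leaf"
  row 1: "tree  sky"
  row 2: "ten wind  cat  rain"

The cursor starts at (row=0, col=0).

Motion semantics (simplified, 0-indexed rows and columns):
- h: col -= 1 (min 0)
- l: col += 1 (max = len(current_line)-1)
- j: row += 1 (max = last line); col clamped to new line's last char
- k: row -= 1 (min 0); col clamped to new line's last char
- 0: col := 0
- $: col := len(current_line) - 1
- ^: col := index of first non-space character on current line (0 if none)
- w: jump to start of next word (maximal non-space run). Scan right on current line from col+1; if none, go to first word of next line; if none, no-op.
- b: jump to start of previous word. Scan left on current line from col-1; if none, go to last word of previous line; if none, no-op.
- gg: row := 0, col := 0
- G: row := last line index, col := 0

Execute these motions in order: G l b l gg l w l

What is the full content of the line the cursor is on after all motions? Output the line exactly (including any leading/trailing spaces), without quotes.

Answer: wind leaf

Derivation:
After 1 (G): row=2 col=0 char='t'
After 2 (l): row=2 col=1 char='e'
After 3 (b): row=2 col=0 char='t'
After 4 (l): row=2 col=1 char='e'
After 5 (gg): row=0 col=0 char='w'
After 6 (l): row=0 col=1 char='i'
After 7 (w): row=0 col=5 char='l'
After 8 (l): row=0 col=6 char='e'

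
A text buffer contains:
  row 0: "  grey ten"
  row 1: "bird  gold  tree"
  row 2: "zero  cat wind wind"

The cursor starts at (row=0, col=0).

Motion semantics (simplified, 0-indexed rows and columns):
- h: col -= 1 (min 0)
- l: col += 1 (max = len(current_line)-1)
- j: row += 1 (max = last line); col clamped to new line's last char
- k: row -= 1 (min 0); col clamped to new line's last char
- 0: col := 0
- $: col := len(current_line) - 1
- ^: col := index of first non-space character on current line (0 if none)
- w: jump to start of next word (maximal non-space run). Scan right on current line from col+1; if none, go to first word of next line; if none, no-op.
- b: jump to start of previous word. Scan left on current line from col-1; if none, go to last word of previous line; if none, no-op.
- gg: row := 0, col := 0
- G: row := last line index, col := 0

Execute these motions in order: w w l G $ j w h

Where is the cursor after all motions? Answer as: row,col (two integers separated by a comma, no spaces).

Answer: 2,17

Derivation:
After 1 (w): row=0 col=2 char='g'
After 2 (w): row=0 col=7 char='t'
After 3 (l): row=0 col=8 char='e'
After 4 (G): row=2 col=0 char='z'
After 5 ($): row=2 col=18 char='d'
After 6 (j): row=2 col=18 char='d'
After 7 (w): row=2 col=18 char='d'
After 8 (h): row=2 col=17 char='n'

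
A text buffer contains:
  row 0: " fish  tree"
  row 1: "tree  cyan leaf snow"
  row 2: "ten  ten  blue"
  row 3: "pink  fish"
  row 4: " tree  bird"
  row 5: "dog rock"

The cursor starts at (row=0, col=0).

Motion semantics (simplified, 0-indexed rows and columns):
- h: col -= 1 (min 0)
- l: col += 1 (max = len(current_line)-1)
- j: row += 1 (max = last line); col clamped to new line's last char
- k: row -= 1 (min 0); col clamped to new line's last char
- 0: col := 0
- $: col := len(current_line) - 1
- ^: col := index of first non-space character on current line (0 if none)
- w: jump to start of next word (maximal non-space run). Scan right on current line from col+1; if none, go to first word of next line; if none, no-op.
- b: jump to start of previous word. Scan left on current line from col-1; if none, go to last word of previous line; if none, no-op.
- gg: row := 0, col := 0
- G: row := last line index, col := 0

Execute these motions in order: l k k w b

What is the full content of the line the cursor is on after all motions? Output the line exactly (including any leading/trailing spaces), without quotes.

Answer:  fish  tree

Derivation:
After 1 (l): row=0 col=1 char='f'
After 2 (k): row=0 col=1 char='f'
After 3 (k): row=0 col=1 char='f'
After 4 (w): row=0 col=7 char='t'
After 5 (b): row=0 col=1 char='f'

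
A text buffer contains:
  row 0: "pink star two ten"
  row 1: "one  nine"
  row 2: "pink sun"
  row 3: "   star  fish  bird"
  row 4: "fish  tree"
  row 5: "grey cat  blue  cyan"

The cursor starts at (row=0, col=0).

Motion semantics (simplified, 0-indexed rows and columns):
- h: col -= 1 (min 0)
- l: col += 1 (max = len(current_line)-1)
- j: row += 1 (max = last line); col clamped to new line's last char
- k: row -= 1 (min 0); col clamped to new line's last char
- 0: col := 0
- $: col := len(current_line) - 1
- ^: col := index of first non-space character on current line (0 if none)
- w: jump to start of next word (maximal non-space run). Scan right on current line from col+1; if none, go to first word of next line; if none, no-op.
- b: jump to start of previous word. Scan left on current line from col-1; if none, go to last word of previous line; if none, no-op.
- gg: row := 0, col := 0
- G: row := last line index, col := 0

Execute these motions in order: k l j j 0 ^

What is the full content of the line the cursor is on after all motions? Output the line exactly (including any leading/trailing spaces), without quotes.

After 1 (k): row=0 col=0 char='p'
After 2 (l): row=0 col=1 char='i'
After 3 (j): row=1 col=1 char='n'
After 4 (j): row=2 col=1 char='i'
After 5 (0): row=2 col=0 char='p'
After 6 (^): row=2 col=0 char='p'

Answer: pink sun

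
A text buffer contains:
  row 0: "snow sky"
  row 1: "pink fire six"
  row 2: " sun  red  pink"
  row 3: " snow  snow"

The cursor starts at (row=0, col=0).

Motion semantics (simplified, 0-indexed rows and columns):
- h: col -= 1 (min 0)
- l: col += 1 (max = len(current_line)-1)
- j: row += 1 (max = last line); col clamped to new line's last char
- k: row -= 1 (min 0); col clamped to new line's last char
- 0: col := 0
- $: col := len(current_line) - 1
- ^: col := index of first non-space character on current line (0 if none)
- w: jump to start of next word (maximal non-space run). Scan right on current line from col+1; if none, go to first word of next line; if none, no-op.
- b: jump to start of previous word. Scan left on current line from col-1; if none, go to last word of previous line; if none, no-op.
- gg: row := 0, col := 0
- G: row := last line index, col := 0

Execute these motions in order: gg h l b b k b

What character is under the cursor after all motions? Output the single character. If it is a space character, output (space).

After 1 (gg): row=0 col=0 char='s'
After 2 (h): row=0 col=0 char='s'
After 3 (l): row=0 col=1 char='n'
After 4 (b): row=0 col=0 char='s'
After 5 (b): row=0 col=0 char='s'
After 6 (k): row=0 col=0 char='s'
After 7 (b): row=0 col=0 char='s'

Answer: s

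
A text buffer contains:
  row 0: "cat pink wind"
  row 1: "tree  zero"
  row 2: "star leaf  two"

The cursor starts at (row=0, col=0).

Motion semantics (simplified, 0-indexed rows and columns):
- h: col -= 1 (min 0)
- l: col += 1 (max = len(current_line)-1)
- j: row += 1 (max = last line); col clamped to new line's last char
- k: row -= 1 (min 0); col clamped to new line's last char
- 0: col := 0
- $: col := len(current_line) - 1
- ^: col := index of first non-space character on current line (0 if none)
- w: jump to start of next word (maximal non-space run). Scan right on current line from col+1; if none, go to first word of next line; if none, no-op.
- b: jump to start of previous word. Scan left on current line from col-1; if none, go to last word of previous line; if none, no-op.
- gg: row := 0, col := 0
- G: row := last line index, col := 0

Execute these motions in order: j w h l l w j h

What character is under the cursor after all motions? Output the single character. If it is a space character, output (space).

After 1 (j): row=1 col=0 char='t'
After 2 (w): row=1 col=6 char='z'
After 3 (h): row=1 col=5 char='_'
After 4 (l): row=1 col=6 char='z'
After 5 (l): row=1 col=7 char='e'
After 6 (w): row=2 col=0 char='s'
After 7 (j): row=2 col=0 char='s'
After 8 (h): row=2 col=0 char='s'

Answer: s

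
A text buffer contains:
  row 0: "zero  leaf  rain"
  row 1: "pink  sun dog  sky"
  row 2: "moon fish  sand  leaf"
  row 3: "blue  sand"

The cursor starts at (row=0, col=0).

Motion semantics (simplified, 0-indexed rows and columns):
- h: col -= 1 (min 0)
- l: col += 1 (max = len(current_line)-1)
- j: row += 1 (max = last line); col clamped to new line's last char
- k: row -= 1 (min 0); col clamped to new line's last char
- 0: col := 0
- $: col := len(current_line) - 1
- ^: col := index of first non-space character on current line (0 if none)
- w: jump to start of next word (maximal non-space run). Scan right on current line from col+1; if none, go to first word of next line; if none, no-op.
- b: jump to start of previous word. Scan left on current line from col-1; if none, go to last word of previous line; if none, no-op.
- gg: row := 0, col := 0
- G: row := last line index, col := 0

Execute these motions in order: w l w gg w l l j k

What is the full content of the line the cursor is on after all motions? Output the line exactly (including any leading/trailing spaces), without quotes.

After 1 (w): row=0 col=6 char='l'
After 2 (l): row=0 col=7 char='e'
After 3 (w): row=0 col=12 char='r'
After 4 (gg): row=0 col=0 char='z'
After 5 (w): row=0 col=6 char='l'
After 6 (l): row=0 col=7 char='e'
After 7 (l): row=0 col=8 char='a'
After 8 (j): row=1 col=8 char='n'
After 9 (k): row=0 col=8 char='a'

Answer: zero  leaf  rain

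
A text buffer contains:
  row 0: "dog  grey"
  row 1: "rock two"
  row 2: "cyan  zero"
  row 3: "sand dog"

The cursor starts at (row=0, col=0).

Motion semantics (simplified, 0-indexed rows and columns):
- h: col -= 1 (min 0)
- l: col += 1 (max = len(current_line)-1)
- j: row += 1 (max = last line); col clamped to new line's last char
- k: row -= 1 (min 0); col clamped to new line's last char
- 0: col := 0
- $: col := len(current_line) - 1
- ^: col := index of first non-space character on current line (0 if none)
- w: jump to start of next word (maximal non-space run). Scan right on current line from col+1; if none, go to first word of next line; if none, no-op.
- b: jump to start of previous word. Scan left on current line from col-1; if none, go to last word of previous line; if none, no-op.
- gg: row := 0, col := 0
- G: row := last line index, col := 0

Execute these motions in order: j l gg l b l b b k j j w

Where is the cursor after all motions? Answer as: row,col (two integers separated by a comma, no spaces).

Answer: 2,6

Derivation:
After 1 (j): row=1 col=0 char='r'
After 2 (l): row=1 col=1 char='o'
After 3 (gg): row=0 col=0 char='d'
After 4 (l): row=0 col=1 char='o'
After 5 (b): row=0 col=0 char='d'
After 6 (l): row=0 col=1 char='o'
After 7 (b): row=0 col=0 char='d'
After 8 (b): row=0 col=0 char='d'
After 9 (k): row=0 col=0 char='d'
After 10 (j): row=1 col=0 char='r'
After 11 (j): row=2 col=0 char='c'
After 12 (w): row=2 col=6 char='z'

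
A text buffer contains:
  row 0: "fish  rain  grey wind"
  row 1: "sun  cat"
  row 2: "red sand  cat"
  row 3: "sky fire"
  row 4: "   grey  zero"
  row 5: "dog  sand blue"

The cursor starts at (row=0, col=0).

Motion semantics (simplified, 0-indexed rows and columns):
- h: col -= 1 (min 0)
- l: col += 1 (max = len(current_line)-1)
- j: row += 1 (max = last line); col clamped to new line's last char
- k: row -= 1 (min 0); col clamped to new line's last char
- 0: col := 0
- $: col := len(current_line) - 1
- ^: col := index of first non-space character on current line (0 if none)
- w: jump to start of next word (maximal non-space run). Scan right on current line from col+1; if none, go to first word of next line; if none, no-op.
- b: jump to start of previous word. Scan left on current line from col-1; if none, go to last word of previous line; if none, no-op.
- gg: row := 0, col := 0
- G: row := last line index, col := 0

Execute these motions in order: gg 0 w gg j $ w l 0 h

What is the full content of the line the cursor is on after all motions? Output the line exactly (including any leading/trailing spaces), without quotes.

After 1 (gg): row=0 col=0 char='f'
After 2 (0): row=0 col=0 char='f'
After 3 (w): row=0 col=6 char='r'
After 4 (gg): row=0 col=0 char='f'
After 5 (j): row=1 col=0 char='s'
After 6 ($): row=1 col=7 char='t'
After 7 (w): row=2 col=0 char='r'
After 8 (l): row=2 col=1 char='e'
After 9 (0): row=2 col=0 char='r'
After 10 (h): row=2 col=0 char='r'

Answer: red sand  cat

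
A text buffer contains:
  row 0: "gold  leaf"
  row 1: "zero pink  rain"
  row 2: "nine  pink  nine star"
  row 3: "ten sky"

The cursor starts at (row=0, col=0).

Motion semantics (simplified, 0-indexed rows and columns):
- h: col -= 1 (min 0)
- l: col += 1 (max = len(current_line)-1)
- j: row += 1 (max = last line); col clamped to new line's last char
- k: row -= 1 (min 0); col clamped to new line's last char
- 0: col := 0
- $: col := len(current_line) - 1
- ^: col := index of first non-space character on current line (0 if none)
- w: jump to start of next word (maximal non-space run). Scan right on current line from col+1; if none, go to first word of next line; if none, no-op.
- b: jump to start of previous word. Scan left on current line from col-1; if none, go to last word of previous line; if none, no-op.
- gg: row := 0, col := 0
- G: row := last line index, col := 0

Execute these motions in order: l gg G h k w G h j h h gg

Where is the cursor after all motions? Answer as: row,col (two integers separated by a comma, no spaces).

Answer: 0,0

Derivation:
After 1 (l): row=0 col=1 char='o'
After 2 (gg): row=0 col=0 char='g'
After 3 (G): row=3 col=0 char='t'
After 4 (h): row=3 col=0 char='t'
After 5 (k): row=2 col=0 char='n'
After 6 (w): row=2 col=6 char='p'
After 7 (G): row=3 col=0 char='t'
After 8 (h): row=3 col=0 char='t'
After 9 (j): row=3 col=0 char='t'
After 10 (h): row=3 col=0 char='t'
After 11 (h): row=3 col=0 char='t'
After 12 (gg): row=0 col=0 char='g'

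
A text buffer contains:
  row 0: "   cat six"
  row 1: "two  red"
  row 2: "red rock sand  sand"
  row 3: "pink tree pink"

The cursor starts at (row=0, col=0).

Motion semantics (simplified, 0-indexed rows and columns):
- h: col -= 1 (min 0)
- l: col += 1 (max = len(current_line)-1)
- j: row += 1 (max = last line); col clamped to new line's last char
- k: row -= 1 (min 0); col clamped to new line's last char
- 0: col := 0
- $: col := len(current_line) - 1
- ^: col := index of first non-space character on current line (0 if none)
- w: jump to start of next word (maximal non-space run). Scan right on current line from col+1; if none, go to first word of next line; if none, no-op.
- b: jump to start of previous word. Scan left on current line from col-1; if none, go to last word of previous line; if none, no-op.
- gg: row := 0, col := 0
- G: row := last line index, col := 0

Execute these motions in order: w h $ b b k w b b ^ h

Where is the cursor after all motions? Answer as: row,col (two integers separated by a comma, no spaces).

Answer: 0,2

Derivation:
After 1 (w): row=0 col=3 char='c'
After 2 (h): row=0 col=2 char='_'
After 3 ($): row=0 col=9 char='x'
After 4 (b): row=0 col=7 char='s'
After 5 (b): row=0 col=3 char='c'
After 6 (k): row=0 col=3 char='c'
After 7 (w): row=0 col=7 char='s'
After 8 (b): row=0 col=3 char='c'
After 9 (b): row=0 col=3 char='c'
After 10 (^): row=0 col=3 char='c'
After 11 (h): row=0 col=2 char='_'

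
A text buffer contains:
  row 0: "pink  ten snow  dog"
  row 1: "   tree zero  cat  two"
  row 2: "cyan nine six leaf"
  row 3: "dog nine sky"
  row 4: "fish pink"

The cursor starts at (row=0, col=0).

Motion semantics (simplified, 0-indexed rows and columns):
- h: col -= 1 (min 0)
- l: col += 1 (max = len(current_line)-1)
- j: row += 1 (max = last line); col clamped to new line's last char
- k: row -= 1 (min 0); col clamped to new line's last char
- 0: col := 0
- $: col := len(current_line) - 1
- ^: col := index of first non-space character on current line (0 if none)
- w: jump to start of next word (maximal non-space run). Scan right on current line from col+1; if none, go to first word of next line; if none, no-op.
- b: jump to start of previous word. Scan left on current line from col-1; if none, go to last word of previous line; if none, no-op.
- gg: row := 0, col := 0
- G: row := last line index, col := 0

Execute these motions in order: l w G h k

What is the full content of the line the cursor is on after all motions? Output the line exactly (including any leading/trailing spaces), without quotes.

Answer: dog nine sky

Derivation:
After 1 (l): row=0 col=1 char='i'
After 2 (w): row=0 col=6 char='t'
After 3 (G): row=4 col=0 char='f'
After 4 (h): row=4 col=0 char='f'
After 5 (k): row=3 col=0 char='d'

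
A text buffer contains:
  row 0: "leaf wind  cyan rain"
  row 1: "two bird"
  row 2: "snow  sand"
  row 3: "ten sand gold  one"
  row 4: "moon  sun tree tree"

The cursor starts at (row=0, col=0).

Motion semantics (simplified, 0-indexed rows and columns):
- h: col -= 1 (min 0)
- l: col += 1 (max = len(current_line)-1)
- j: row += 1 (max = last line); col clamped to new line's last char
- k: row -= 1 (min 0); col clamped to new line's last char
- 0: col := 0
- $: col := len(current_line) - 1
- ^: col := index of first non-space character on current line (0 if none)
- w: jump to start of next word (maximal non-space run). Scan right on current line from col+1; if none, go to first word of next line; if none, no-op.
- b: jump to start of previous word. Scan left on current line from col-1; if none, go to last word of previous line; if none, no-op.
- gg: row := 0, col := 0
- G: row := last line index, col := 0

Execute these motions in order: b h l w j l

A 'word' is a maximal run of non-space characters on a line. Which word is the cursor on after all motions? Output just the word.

After 1 (b): row=0 col=0 char='l'
After 2 (h): row=0 col=0 char='l'
After 3 (l): row=0 col=1 char='e'
After 4 (w): row=0 col=5 char='w'
After 5 (j): row=1 col=5 char='i'
After 6 (l): row=1 col=6 char='r'

Answer: bird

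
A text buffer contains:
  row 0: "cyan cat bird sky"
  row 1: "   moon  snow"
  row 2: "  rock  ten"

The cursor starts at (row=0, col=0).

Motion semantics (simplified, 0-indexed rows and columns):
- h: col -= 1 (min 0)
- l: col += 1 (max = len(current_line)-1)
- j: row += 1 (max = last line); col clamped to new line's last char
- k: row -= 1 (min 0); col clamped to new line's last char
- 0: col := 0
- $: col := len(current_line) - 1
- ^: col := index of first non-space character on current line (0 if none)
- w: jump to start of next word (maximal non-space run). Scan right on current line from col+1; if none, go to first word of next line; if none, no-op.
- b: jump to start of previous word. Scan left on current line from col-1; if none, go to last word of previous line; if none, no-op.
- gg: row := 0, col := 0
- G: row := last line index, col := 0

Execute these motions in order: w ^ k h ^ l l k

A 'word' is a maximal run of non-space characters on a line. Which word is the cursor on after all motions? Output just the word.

After 1 (w): row=0 col=5 char='c'
After 2 (^): row=0 col=0 char='c'
After 3 (k): row=0 col=0 char='c'
After 4 (h): row=0 col=0 char='c'
After 5 (^): row=0 col=0 char='c'
After 6 (l): row=0 col=1 char='y'
After 7 (l): row=0 col=2 char='a'
After 8 (k): row=0 col=2 char='a'

Answer: cyan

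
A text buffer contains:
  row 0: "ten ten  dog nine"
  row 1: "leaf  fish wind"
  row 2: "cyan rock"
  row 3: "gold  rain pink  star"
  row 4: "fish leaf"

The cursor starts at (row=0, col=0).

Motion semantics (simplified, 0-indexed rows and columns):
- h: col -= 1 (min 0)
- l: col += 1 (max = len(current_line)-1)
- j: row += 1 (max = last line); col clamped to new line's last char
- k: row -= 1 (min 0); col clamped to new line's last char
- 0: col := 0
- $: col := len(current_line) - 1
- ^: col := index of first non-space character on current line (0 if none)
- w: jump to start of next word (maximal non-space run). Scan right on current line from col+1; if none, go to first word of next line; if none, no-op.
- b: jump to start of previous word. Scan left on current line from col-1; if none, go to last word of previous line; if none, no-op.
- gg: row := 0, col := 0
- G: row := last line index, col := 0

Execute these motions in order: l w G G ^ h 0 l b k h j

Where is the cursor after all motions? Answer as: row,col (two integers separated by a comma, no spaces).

After 1 (l): row=0 col=1 char='e'
After 2 (w): row=0 col=4 char='t'
After 3 (G): row=4 col=0 char='f'
After 4 (G): row=4 col=0 char='f'
After 5 (^): row=4 col=0 char='f'
After 6 (h): row=4 col=0 char='f'
After 7 (0): row=4 col=0 char='f'
After 8 (l): row=4 col=1 char='i'
After 9 (b): row=4 col=0 char='f'
After 10 (k): row=3 col=0 char='g'
After 11 (h): row=3 col=0 char='g'
After 12 (j): row=4 col=0 char='f'

Answer: 4,0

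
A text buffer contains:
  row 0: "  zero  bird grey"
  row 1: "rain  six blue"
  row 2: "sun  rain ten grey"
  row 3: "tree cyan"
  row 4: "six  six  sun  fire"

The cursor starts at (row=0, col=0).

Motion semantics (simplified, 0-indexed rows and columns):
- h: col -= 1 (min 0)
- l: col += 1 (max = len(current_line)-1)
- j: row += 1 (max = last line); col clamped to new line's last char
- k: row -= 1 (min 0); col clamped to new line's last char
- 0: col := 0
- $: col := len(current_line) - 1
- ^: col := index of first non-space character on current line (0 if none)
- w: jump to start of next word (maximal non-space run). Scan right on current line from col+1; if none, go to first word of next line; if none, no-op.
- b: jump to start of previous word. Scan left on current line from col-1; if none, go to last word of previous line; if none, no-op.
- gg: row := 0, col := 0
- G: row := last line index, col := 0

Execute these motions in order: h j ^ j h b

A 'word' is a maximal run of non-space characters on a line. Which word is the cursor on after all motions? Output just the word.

After 1 (h): row=0 col=0 char='_'
After 2 (j): row=1 col=0 char='r'
After 3 (^): row=1 col=0 char='r'
After 4 (j): row=2 col=0 char='s'
After 5 (h): row=2 col=0 char='s'
After 6 (b): row=1 col=10 char='b'

Answer: blue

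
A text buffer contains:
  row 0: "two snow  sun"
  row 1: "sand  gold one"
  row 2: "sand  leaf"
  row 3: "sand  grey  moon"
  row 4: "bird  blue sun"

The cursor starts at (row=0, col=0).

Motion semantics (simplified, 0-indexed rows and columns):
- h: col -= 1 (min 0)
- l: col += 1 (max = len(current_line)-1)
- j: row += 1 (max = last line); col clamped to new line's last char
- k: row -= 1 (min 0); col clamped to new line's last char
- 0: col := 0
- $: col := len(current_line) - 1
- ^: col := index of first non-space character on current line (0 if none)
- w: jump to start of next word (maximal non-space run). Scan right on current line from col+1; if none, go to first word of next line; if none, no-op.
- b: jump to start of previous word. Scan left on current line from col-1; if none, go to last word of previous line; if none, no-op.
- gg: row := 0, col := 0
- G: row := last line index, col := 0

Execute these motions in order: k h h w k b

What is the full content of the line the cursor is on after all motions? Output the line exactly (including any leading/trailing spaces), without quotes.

After 1 (k): row=0 col=0 char='t'
After 2 (h): row=0 col=0 char='t'
After 3 (h): row=0 col=0 char='t'
After 4 (w): row=0 col=4 char='s'
After 5 (k): row=0 col=4 char='s'
After 6 (b): row=0 col=0 char='t'

Answer: two snow  sun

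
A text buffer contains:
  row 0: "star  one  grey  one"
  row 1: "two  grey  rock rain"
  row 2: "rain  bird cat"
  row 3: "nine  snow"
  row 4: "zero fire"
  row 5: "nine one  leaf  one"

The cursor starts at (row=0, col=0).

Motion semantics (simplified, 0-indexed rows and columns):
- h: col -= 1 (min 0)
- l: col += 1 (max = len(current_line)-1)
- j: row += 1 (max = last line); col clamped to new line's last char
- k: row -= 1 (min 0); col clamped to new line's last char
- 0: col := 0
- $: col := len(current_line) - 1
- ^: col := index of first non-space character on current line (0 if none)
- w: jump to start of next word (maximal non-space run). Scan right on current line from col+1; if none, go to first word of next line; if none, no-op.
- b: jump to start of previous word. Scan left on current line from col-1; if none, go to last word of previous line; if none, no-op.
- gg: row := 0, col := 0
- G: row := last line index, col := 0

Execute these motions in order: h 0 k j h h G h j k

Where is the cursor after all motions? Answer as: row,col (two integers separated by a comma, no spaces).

After 1 (h): row=0 col=0 char='s'
After 2 (0): row=0 col=0 char='s'
After 3 (k): row=0 col=0 char='s'
After 4 (j): row=1 col=0 char='t'
After 5 (h): row=1 col=0 char='t'
After 6 (h): row=1 col=0 char='t'
After 7 (G): row=5 col=0 char='n'
After 8 (h): row=5 col=0 char='n'
After 9 (j): row=5 col=0 char='n'
After 10 (k): row=4 col=0 char='z'

Answer: 4,0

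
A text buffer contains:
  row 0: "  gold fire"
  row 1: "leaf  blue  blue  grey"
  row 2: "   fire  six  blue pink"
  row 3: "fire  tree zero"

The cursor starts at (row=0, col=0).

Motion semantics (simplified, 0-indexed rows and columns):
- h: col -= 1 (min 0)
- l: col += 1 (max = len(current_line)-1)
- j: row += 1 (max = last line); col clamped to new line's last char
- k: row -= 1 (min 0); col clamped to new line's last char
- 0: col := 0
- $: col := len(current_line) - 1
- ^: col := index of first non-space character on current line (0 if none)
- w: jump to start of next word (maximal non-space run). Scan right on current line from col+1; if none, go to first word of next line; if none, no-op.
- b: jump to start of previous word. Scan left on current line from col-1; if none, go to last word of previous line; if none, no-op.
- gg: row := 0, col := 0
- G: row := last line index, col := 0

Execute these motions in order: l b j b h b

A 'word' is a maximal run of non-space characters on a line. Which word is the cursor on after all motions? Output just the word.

Answer: fire

Derivation:
After 1 (l): row=0 col=1 char='_'
After 2 (b): row=0 col=1 char='_'
After 3 (j): row=1 col=1 char='e'
After 4 (b): row=1 col=0 char='l'
After 5 (h): row=1 col=0 char='l'
After 6 (b): row=0 col=7 char='f'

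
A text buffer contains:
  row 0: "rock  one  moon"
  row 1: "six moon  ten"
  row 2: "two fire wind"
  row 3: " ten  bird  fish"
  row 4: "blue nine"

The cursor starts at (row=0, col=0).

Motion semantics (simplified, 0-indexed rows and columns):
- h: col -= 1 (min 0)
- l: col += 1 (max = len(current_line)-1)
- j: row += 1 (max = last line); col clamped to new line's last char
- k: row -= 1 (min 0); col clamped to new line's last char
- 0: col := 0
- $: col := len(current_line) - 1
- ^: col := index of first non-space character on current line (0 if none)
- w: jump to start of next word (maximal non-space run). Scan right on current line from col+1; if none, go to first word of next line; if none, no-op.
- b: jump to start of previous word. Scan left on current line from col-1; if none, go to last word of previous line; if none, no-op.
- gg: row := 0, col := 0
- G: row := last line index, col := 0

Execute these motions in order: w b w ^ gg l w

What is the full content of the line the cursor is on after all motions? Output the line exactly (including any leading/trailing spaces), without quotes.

After 1 (w): row=0 col=6 char='o'
After 2 (b): row=0 col=0 char='r'
After 3 (w): row=0 col=6 char='o'
After 4 (^): row=0 col=0 char='r'
After 5 (gg): row=0 col=0 char='r'
After 6 (l): row=0 col=1 char='o'
After 7 (w): row=0 col=6 char='o'

Answer: rock  one  moon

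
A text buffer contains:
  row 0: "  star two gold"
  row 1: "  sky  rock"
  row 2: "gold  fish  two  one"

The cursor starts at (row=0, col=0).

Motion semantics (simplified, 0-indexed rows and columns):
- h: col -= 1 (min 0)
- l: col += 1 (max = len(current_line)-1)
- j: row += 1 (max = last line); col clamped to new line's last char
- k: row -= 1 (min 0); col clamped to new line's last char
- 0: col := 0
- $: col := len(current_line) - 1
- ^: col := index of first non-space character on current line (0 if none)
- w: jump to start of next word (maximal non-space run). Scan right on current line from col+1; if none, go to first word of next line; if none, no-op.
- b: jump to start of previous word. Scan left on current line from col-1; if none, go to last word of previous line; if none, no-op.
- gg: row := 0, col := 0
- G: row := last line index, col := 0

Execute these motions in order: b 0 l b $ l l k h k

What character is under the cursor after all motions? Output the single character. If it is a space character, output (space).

Answer: l

Derivation:
After 1 (b): row=0 col=0 char='_'
After 2 (0): row=0 col=0 char='_'
After 3 (l): row=0 col=1 char='_'
After 4 (b): row=0 col=1 char='_'
After 5 ($): row=0 col=14 char='d'
After 6 (l): row=0 col=14 char='d'
After 7 (l): row=0 col=14 char='d'
After 8 (k): row=0 col=14 char='d'
After 9 (h): row=0 col=13 char='l'
After 10 (k): row=0 col=13 char='l'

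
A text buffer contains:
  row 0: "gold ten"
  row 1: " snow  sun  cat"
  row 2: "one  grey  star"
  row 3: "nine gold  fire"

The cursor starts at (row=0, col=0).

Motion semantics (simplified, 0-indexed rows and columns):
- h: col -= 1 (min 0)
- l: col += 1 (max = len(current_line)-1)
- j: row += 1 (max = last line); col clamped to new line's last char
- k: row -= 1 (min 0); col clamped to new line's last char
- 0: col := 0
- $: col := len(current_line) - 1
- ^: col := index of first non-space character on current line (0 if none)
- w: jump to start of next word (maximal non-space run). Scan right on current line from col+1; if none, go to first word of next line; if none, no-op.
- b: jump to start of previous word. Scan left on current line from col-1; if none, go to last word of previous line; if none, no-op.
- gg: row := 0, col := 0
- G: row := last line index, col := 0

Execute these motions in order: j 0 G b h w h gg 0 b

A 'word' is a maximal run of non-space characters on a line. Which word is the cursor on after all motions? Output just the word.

After 1 (j): row=1 col=0 char='_'
After 2 (0): row=1 col=0 char='_'
After 3 (G): row=3 col=0 char='n'
After 4 (b): row=2 col=11 char='s'
After 5 (h): row=2 col=10 char='_'
After 6 (w): row=2 col=11 char='s'
After 7 (h): row=2 col=10 char='_'
After 8 (gg): row=0 col=0 char='g'
After 9 (0): row=0 col=0 char='g'
After 10 (b): row=0 col=0 char='g'

Answer: gold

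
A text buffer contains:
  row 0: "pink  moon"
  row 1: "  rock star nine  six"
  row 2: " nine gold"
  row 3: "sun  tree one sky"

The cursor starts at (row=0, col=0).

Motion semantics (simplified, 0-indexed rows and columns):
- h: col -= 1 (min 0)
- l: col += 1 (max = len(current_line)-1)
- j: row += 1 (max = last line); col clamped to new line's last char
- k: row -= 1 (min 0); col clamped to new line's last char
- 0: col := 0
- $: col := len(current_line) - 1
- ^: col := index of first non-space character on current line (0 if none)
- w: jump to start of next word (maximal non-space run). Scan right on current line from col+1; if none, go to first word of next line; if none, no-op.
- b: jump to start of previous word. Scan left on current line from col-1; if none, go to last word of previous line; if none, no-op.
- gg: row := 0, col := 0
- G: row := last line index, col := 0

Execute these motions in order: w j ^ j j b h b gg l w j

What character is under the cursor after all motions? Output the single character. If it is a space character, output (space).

After 1 (w): row=0 col=6 char='m'
After 2 (j): row=1 col=6 char='_'
After 3 (^): row=1 col=2 char='r'
After 4 (j): row=2 col=2 char='i'
After 5 (j): row=3 col=2 char='n'
After 6 (b): row=3 col=0 char='s'
After 7 (h): row=3 col=0 char='s'
After 8 (b): row=2 col=6 char='g'
After 9 (gg): row=0 col=0 char='p'
After 10 (l): row=0 col=1 char='i'
After 11 (w): row=0 col=6 char='m'
After 12 (j): row=1 col=6 char='_'

Answer: (space)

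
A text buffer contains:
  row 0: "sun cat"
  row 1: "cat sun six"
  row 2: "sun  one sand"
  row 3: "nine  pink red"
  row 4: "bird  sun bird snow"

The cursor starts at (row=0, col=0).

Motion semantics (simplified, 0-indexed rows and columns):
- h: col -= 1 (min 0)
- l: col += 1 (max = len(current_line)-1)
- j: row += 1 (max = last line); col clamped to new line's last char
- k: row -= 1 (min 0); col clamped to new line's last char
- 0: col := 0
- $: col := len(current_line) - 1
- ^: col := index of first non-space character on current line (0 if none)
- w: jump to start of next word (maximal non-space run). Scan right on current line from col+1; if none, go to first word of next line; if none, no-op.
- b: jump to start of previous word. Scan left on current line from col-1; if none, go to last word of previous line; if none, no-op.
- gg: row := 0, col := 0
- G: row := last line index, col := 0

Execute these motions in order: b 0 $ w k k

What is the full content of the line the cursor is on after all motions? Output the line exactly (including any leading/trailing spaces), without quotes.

Answer: sun cat

Derivation:
After 1 (b): row=0 col=0 char='s'
After 2 (0): row=0 col=0 char='s'
After 3 ($): row=0 col=6 char='t'
After 4 (w): row=1 col=0 char='c'
After 5 (k): row=0 col=0 char='s'
After 6 (k): row=0 col=0 char='s'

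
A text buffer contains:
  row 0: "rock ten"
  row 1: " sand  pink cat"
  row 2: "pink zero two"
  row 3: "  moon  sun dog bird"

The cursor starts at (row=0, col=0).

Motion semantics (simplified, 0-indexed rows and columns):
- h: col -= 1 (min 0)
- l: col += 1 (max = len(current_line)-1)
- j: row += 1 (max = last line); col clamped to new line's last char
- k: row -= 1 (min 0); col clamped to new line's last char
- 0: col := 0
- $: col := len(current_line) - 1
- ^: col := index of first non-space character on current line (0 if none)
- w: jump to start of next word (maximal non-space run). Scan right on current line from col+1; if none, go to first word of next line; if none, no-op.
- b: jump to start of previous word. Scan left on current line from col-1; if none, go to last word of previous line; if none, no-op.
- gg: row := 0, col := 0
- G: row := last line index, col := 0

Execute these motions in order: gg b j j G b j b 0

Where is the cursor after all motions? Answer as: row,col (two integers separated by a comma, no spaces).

After 1 (gg): row=0 col=0 char='r'
After 2 (b): row=0 col=0 char='r'
After 3 (j): row=1 col=0 char='_'
After 4 (j): row=2 col=0 char='p'
After 5 (G): row=3 col=0 char='_'
After 6 (b): row=2 col=10 char='t'
After 7 (j): row=3 col=10 char='n'
After 8 (b): row=3 col=8 char='s'
After 9 (0): row=3 col=0 char='_'

Answer: 3,0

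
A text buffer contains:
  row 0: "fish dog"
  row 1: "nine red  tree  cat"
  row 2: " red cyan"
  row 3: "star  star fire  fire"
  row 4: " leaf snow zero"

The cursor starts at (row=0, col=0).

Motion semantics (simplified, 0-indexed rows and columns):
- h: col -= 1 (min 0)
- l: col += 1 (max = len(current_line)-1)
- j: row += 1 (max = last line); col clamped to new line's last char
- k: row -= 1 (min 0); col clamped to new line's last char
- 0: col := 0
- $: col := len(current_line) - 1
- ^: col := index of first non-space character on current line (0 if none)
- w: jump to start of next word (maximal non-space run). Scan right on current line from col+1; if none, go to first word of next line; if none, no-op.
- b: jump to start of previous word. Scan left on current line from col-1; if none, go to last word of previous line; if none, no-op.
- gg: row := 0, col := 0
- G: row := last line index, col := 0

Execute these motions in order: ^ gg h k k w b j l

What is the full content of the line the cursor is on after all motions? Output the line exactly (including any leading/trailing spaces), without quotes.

Answer: nine red  tree  cat

Derivation:
After 1 (^): row=0 col=0 char='f'
After 2 (gg): row=0 col=0 char='f'
After 3 (h): row=0 col=0 char='f'
After 4 (k): row=0 col=0 char='f'
After 5 (k): row=0 col=0 char='f'
After 6 (w): row=0 col=5 char='d'
After 7 (b): row=0 col=0 char='f'
After 8 (j): row=1 col=0 char='n'
After 9 (l): row=1 col=1 char='i'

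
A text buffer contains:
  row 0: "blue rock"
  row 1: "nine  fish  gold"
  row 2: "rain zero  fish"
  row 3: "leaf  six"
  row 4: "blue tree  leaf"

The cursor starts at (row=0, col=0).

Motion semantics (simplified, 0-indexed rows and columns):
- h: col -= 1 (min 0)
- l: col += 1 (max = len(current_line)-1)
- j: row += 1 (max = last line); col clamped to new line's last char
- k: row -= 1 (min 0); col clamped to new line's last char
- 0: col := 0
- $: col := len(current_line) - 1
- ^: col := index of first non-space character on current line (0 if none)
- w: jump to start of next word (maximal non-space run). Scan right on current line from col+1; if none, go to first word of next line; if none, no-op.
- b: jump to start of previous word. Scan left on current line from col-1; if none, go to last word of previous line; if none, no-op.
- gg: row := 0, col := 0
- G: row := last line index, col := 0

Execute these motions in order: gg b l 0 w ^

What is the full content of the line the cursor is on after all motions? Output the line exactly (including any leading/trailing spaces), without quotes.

After 1 (gg): row=0 col=0 char='b'
After 2 (b): row=0 col=0 char='b'
After 3 (l): row=0 col=1 char='l'
After 4 (0): row=0 col=0 char='b'
After 5 (w): row=0 col=5 char='r'
After 6 (^): row=0 col=0 char='b'

Answer: blue rock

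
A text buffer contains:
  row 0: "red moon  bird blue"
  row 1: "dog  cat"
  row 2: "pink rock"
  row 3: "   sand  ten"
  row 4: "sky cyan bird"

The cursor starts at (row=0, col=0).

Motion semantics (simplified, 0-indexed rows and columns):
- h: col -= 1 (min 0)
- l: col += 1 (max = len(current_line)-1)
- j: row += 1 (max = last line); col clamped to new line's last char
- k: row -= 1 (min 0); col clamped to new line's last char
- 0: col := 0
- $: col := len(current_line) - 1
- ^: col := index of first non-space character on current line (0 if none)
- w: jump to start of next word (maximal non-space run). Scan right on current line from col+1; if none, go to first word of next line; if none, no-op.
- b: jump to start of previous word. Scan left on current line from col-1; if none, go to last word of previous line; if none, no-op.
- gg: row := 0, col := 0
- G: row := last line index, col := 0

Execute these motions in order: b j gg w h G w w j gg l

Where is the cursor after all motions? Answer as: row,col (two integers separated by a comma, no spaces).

Answer: 0,1

Derivation:
After 1 (b): row=0 col=0 char='r'
After 2 (j): row=1 col=0 char='d'
After 3 (gg): row=0 col=0 char='r'
After 4 (w): row=0 col=4 char='m'
After 5 (h): row=0 col=3 char='_'
After 6 (G): row=4 col=0 char='s'
After 7 (w): row=4 col=4 char='c'
After 8 (w): row=4 col=9 char='b'
After 9 (j): row=4 col=9 char='b'
After 10 (gg): row=0 col=0 char='r'
After 11 (l): row=0 col=1 char='e'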